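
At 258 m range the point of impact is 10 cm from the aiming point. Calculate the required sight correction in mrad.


1 mrad subtends 1 cm per 10 m of range, so adj = error_cm / (dist_m / 10) = 10 / (258/10) = 0.3876 mrad

0.3876 mrad


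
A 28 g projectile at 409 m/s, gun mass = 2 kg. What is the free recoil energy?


v_r = m_p*v_p/m_gun = 0.028*409/2 = 5.726 m/s, E_r = 0.5*m_gun*v_r^2 = 0.5*2*5.726^2 = 32.79 J

32.79 J


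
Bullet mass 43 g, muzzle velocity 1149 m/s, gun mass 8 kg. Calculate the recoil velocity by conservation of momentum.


v_recoil = m_p * v_p / m_gun = 0.043 * 1149 / 8 = 6.176 m/s

6.176 m/s


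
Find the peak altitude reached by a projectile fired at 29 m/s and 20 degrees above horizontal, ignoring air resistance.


H = (v0*sin(theta))^2 / (2g) = (29*sin(20°))^2 / (2*9.81) = 5.014 m

5.014 m


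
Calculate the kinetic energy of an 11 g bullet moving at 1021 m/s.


E = 0.5*m*v^2 = 0.5*0.011*1021^2 = 5733 J

5733 J


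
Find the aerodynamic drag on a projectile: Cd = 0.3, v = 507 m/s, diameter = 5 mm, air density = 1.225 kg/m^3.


A = pi*(d/2)^2 = pi*(5/2000)^2 = 1.96350e-05 m^2
Fd = 0.5*Cd*rho*A*v^2 = 0.5*0.3*1.225*1.96350e-05*507^2 = 0.9274 N

0.9274 N


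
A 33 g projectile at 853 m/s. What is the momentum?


p = m*v = 0.033*853 = 28.15 kg·m/s

28.15 kg·m/s


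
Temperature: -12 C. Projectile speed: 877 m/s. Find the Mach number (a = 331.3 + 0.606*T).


a = 331.3 + 0.606*(-12) = 324.028 m/s
M = v/a = 877/324.028 = 2.707

2.707


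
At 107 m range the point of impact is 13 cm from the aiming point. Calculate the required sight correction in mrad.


1 mrad subtends 1 cm per 10 m of range, so adj = error_cm / (dist_m / 10) = 13 / (107/10) = 1.215 mrad

1.215 mrad


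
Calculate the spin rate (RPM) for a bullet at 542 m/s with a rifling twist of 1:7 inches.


twist_m = 7*0.0254 = 0.1778 m
spin = v/twist = 542/0.1778 = 3048.369 rev/s
RPM = spin*60 = 3048.369*60 ≈ 182902 RPM

182902 RPM


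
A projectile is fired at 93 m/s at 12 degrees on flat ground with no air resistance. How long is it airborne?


T = 2*v0*sin(theta)/g = 2*93*sin(12°)/9.81 = 3.942 s

3.942 s


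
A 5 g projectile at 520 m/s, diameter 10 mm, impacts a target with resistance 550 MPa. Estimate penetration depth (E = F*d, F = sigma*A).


A = pi*(d/2)^2 = pi*(10/2)^2 = 78.5398 mm^2
E = 0.5*m*v^2 = 0.5*0.005*520^2 = 676 J
depth = E/(sigma*A) = 676 J / (550 MPa * 78.5398 mm^2) = 676/(550 * 78.5398) m = 0.0156493 m ≈ 15.65 mm

15.65 mm


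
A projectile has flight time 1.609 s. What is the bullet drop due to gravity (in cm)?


drop = 0.5*g*t^2 = 0.5*9.81*1.609^2 = 12.6985 m ≈ 1270 cm

1270 cm


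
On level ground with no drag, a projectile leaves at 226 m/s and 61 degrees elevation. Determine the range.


R = v0^2 * sin(2*theta) / g = 226^2 * sin(2*61°) / 9.81 = 4415 m

4415 m


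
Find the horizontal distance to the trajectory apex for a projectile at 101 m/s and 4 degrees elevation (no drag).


R = v0^2*sin(2*theta)/g = 101^2*sin(2*4°)/9.81 = 144.72 m
apex_dist = R/2 = 144.72/2 = 72.36 m

72.36 m


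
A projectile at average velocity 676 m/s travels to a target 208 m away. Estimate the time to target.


t = d/v = 208/676 = 0.3077 s

0.3077 s


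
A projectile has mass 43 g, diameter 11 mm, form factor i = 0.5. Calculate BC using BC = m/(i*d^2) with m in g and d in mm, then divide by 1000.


BC = m/(i*d^2*1000) = 43/(0.5 * 11^2 * 1000) = 0.0007107

0.0007107


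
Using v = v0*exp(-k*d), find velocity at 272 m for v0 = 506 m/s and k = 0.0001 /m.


v = v0*exp(-k*d) = 506*exp(-0.0001*272) = 492.4 m/s

492.4 m/s


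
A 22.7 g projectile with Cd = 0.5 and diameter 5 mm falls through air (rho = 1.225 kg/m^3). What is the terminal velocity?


A = pi*(d/2)^2 = pi*(5/2000)^2 = 1.96350e-05 m^2
vt = sqrt(2mg/(Cd*rho*A)) = sqrt(2*0.0227*9.81/(0.5 * 1.225 * 1.96350e-05)) = 192.4 m/s

192.4 m/s


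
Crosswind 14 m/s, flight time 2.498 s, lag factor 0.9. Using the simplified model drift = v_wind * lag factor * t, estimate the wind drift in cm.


drift = v_wind * lag * t = 14 * 0.9 * 2.498 = 31.4748 m ≈ 3147 cm

3147 cm


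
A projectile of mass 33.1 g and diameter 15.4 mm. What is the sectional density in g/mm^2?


SD = m/d^2 = 33.1/15.4^2 = 0.1396 g/mm^2

0.1396 g/mm^2


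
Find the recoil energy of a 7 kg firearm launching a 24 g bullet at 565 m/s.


v_r = m_p*v_p/m_gun = 0.024*565/7 = 1.93714 m/s, E_r = 0.5*m_gun*v_r^2 = 0.5*7*1.93714^2 = 13.13 J

13.13 J


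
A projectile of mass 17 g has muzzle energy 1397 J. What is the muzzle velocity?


v = sqrt(2*E/m) = sqrt(2*1397/0.017) = 405.4 m/s

405.4 m/s


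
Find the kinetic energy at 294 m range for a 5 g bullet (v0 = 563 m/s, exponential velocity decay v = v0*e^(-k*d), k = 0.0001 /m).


v = v0*exp(-k*d) = 563*exp(-0.0001*294) = 546.689 m/s
E = 0.5*m*v^2 = 0.5*0.005*546.689^2 = 747.2 J

747.2 J


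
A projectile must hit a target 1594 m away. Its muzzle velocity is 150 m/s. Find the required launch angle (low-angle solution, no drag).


sin(2*theta) = R*g/v0^2 = 1594*9.81/150^2 = 0.694984, theta = arcsin(0.694984)/2 = 22.01°

22.01 degrees


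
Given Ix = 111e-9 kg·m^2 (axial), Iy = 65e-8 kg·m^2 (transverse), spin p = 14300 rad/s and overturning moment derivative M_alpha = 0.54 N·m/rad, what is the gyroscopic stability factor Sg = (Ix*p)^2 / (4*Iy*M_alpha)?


Sg = Ix^2 * p^2 / (4 * Iy * M_alpha) = (111e-9)^2 * 14300^2 / (4 * 65e-8 * 0.54) = 1.795

1.795


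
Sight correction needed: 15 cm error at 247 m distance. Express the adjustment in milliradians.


1 mrad subtends 1 cm per 10 m of range, so adj = error_cm / (dist_m / 10) = 15 / (247/10) = 0.6073 mrad

0.6073 mrad


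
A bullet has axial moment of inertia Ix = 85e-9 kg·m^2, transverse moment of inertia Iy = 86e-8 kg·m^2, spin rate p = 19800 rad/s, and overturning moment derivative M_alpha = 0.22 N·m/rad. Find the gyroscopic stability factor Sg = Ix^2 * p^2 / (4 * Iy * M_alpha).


Sg = Ix^2 * p^2 / (4 * Iy * M_alpha) = (85e-9)^2 * 19800^2 / (4 * 86e-8 * 0.22) = 3.743

3.743


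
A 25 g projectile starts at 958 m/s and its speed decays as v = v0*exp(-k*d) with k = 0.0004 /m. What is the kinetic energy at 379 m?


v = v0*exp(-k*d) = 958*exp(-0.0004*379) = 823.24 m/s
E = 0.5*m*v^2 = 0.5*0.025*823.24^2 = 8472 J

8472 J


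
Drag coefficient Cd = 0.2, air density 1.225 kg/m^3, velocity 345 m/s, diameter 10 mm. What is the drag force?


A = pi*(d/2)^2 = pi*(10/2000)^2 = 7.85398e-05 m^2
Fd = 0.5*Cd*rho*A*v^2 = 0.5*0.2*1.225*7.85398e-05*345^2 = 1.145 N

1.145 N


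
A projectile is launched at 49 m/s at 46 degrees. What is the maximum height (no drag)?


H = (v0*sin(theta))^2 / (2g) = (49*sin(46°))^2 / (2*9.81) = 63.32 m

63.32 m


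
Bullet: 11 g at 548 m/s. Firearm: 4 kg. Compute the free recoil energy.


v_r = m_p*v_p/m_gun = 0.011*548/4 = 1.507 m/s, E_r = 0.5*m_gun*v_r^2 = 0.5*4*1.507^2 = 4.542 J

4.542 J


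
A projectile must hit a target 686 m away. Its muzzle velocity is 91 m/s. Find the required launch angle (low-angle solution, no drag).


sin(2*theta) = R*g/v0^2 = 686*9.81/91^2 = 0.812663, theta = arcsin(0.812663)/2 = 27.18°

27.18 degrees


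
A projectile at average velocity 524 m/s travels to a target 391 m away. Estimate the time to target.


t = d/v = 391/524 = 0.7462 s

0.7462 s


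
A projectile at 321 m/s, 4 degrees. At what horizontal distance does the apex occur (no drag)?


R = v0^2*sin(2*theta)/g = 321^2*sin(2*4°)/9.81 = 1461.83 m
apex_dist = R/2 = 1461.83/2 = 730.9 m

730.9 m


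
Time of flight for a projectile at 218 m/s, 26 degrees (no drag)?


T = 2*v0*sin(theta)/g = 2*218*sin(26°)/9.81 = 19.48 s

19.48 s


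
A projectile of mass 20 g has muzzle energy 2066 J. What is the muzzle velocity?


v = sqrt(2*E/m) = sqrt(2*2066/0.02) = 454.5 m/s

454.5 m/s


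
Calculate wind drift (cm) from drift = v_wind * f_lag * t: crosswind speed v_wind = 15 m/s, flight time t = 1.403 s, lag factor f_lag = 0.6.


drift = v_wind * lag * t = 15 * 0.6 * 1.403 = 12.627 m ≈ 1263 cm

1263 cm


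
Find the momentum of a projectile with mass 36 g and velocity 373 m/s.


p = m*v = 0.036*373 = 13.43 kg·m/s

13.43 kg·m/s


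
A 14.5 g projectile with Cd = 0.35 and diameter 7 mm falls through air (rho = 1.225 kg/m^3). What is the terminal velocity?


A = pi*(d/2)^2 = pi*(7/2000)^2 = 3.84845e-05 m^2
vt = sqrt(2mg/(Cd*rho*A)) = sqrt(2*0.0145*9.81/(0.35 * 1.225 * 3.84845e-05)) = 131.3 m/s

131.3 m/s


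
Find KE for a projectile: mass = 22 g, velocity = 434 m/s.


E = 0.5*m*v^2 = 0.5*0.022*434^2 = 2072 J

2072 J


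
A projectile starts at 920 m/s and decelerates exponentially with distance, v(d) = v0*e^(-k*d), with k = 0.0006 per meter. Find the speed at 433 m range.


v = v0*exp(-k*d) = 920*exp(-0.0006*433) = 709.5 m/s

709.5 m/s


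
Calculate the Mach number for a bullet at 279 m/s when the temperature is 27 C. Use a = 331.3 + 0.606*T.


a = 331.3 + 0.606*(27) = 347.662 m/s
M = v/a = 279/347.662 = 0.8025

0.8025


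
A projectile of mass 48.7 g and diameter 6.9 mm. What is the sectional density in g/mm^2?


SD = m/d^2 = 48.7/6.9^2 = 1.023 g/mm^2

1.023 g/mm^2


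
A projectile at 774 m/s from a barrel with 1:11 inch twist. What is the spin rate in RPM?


twist_m = 11*0.0254 = 0.2794 m
spin = v/twist = 774/0.2794 = 2770.222 rev/s
RPM = spin*60 = 2770.222*60 ≈ 166213 RPM

166213 RPM


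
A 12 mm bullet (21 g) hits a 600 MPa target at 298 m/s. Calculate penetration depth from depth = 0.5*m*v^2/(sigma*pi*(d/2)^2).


A = pi*(d/2)^2 = pi*(12/2)^2 = 113.097 mm^2
E = 0.5*m*v^2 = 0.5*0.021*298^2 = 932.442 J
depth = E/(sigma*A) = 932.442 J / (600 MPa * 113.097 mm^2) = 932.442/(600 * 113.097) m = 0.013741 m ≈ 13.74 mm

13.74 mm


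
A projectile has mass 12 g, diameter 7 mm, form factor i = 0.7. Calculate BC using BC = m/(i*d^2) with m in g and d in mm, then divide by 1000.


BC = m/(i*d^2*1000) = 12/(0.7 * 7^2 * 1000) = 0.0003499

0.0003499


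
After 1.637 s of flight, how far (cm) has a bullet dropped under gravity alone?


drop = 0.5*g*t^2 = 0.5*9.81*1.637^2 = 13.1443 m ≈ 1314 cm

1314 cm


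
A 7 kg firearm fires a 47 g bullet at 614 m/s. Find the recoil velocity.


v_recoil = m_p * v_p / m_gun = 0.047 * 614 / 7 = 4.123 m/s

4.123 m/s


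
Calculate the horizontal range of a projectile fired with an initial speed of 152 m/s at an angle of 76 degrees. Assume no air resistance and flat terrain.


R = v0^2 * sin(2*theta) / g = 152^2 * sin(2*76°) / 9.81 = 1106 m

1106 m


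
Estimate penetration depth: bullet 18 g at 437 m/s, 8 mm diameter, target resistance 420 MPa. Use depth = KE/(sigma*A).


A = pi*(d/2)^2 = pi*(8/2)^2 = 50.2655 mm^2
E = 0.5*m*v^2 = 0.5*0.018*437^2 = 1718.72 J
depth = E/(sigma*A) = 1718.72 J / (420 MPa * 50.2655 mm^2) = 1718.72/(420 * 50.2655) m = 0.0814116 m ≈ 81.41 mm

81.41 mm


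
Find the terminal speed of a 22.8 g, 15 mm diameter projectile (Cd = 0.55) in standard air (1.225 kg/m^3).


A = pi*(d/2)^2 = pi*(15/2000)^2 = 1.76715e-04 m^2
vt = sqrt(2mg/(Cd*rho*A)) = sqrt(2*0.0228*9.81/(0.55 * 1.225 * 1.76715e-04)) = 61.3 m/s

61.3 m/s


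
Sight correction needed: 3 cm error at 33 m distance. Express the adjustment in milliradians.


1 mrad subtends 1 cm per 10 m of range, so adj = error_cm / (dist_m / 10) = 3 / (33/10) = 0.9091 mrad

0.9091 mrad


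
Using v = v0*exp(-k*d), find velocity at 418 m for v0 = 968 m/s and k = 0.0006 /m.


v = v0*exp(-k*d) = 968*exp(-0.0006*418) = 753.3 m/s

753.3 m/s


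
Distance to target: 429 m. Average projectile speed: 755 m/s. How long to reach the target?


t = d/v = 429/755 = 0.5682 s

0.5682 s


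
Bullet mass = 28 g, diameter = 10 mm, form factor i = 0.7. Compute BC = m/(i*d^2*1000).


BC = m/(i*d^2*1000) = 28/(0.7 * 10^2 * 1000) = 0.0004

0.0004


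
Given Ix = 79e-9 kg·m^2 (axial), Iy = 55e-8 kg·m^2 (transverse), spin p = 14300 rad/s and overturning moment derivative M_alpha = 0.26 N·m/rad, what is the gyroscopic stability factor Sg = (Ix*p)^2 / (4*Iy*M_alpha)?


Sg = Ix^2 * p^2 / (4 * Iy * M_alpha) = (79e-9)^2 * 14300^2 / (4 * 55e-8 * 0.26) = 2.231

2.231


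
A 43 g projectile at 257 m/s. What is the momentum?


p = m*v = 0.043*257 = 11.05 kg·m/s

11.05 kg·m/s


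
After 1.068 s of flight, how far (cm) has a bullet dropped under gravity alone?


drop = 0.5*g*t^2 = 0.5*9.81*1.068^2 = 5.59476 m ≈ 559.5 cm

559.5 cm


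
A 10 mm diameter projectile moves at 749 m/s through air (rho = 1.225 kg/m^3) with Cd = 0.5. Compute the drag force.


A = pi*(d/2)^2 = pi*(10/2000)^2 = 7.85398e-05 m^2
Fd = 0.5*Cd*rho*A*v^2 = 0.5*0.5*1.225*7.85398e-05*749^2 = 13.49 N

13.49 N


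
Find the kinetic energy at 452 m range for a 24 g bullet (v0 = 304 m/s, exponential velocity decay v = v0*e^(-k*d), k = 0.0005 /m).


v = v0*exp(-k*d) = 304*exp(-0.0005*452) = 242.506 m/s
E = 0.5*m*v^2 = 0.5*0.024*242.506^2 = 705.7 J

705.7 J


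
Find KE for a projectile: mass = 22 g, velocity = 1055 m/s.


E = 0.5*m*v^2 = 0.5*0.022*1055^2 = 12243 J

12243 J


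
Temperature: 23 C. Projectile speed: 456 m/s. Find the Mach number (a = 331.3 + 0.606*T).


a = 331.3 + 0.606*(23) = 345.238 m/s
M = v/a = 456/345.238 = 1.321

1.321


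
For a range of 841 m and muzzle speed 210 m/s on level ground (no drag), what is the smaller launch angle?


sin(2*theta) = R*g/v0^2 = 841*9.81/210^2 = 0.18708, theta = arcsin(0.18708)/2 = 5.391°

5.391 degrees


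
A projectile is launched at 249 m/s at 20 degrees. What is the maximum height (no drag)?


H = (v0*sin(theta))^2 / (2g) = (249*sin(20°))^2 / (2*9.81) = 369.7 m

369.7 m


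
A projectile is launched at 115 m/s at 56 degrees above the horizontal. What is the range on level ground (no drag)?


R = v0^2 * sin(2*theta) / g = 115^2 * sin(2*56°) / 9.81 = 1250 m

1250 m


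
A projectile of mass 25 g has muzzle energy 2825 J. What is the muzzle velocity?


v = sqrt(2*E/m) = sqrt(2*2825/0.025) = 475.4 m/s

475.4 m/s


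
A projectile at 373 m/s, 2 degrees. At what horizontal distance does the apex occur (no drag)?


R = v0^2*sin(2*theta)/g = 373^2*sin(2*2°)/9.81 = 989.312 m
apex_dist = R/2 = 989.312/2 = 494.7 m

494.7 m


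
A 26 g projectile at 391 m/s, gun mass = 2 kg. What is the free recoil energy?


v_r = m_p*v_p/m_gun = 0.026*391/2 = 5.083 m/s, E_r = 0.5*m_gun*v_r^2 = 0.5*2*5.083^2 = 25.84 J

25.84 J


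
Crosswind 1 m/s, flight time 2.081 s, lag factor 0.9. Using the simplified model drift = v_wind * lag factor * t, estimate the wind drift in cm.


drift = v_wind * lag * t = 1 * 0.9 * 2.081 = 1.8729 m ≈ 187.3 cm

187.3 cm


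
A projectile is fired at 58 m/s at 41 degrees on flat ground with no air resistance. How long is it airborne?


T = 2*v0*sin(theta)/g = 2*58*sin(41°)/9.81 = 7.758 s

7.758 s


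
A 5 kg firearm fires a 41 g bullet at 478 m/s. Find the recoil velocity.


v_recoil = m_p * v_p / m_gun = 0.041 * 478 / 5 = 3.92 m/s

3.92 m/s


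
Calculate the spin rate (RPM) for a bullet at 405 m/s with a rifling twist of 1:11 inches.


twist_m = 11*0.0254 = 0.2794 m
spin = v/twist = 405/0.2794 = 1449.535 rev/s
RPM = spin*60 = 1449.535*60 ≈ 86972 RPM

86972 RPM


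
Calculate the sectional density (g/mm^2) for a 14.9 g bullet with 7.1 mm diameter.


SD = m/d^2 = 14.9/7.1^2 = 0.2956 g/mm^2

0.2956 g/mm^2


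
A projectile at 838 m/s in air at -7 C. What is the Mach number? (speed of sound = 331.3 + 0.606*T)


a = 331.3 + 0.606*(-7) = 327.058 m/s
M = v/a = 838/327.058 = 2.562

2.562


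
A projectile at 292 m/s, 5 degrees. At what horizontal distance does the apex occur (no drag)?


R = v0^2*sin(2*theta)/g = 292^2*sin(2*5°)/9.81 = 1509.27 m
apex_dist = R/2 = 1509.27/2 = 754.6 m

754.6 m


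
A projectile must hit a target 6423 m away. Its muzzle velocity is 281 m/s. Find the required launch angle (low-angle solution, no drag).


sin(2*theta) = R*g/v0^2 = 6423*9.81/281^2 = 0.797984, theta = arcsin(0.797984)/2 = 26.47°

26.47 degrees


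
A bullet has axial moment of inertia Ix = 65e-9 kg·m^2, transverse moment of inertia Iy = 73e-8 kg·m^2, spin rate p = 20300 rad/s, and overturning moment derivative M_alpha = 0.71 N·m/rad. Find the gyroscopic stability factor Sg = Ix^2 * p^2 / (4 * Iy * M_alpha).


Sg = Ix^2 * p^2 / (4 * Iy * M_alpha) = (65e-9)^2 * 20300^2 / (4 * 73e-8 * 0.71) = 0.8398

0.8398


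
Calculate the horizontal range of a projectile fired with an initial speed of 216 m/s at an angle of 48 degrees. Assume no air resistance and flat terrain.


R = v0^2 * sin(2*theta) / g = 216^2 * sin(2*48°) / 9.81 = 4730 m

4730 m


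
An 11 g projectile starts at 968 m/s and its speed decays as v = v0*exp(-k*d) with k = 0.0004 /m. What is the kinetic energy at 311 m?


v = v0*exp(-k*d) = 968*exp(-0.0004*311) = 854.77 m/s
E = 0.5*m*v^2 = 0.5*0.011*854.77^2 = 4018 J

4018 J


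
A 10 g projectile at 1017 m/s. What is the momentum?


p = m*v = 0.01*1017 = 10.17 kg·m/s

10.17 kg·m/s


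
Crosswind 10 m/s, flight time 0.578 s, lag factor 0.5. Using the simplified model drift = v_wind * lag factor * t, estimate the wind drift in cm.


drift = v_wind * lag * t = 10 * 0.5 * 0.578 = 2.89 m ≈ 289 cm

289 cm


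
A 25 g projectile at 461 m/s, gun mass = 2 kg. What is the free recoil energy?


v_r = m_p*v_p/m_gun = 0.025*461/2 = 5.7625 m/s, E_r = 0.5*m_gun*v_r^2 = 0.5*2*5.7625^2 = 33.21 J

33.21 J


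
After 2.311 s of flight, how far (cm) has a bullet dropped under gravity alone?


drop = 0.5*g*t^2 = 0.5*9.81*2.311^2 = 26.1962 m ≈ 2620 cm

2620 cm


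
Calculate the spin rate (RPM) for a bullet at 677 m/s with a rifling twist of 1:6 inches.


twist_m = 6*0.0254 = 0.1524 m
spin = v/twist = 677/0.1524 = 4442.257 rev/s
RPM = spin*60 = 4442.257*60 ≈ 266535 RPM

266535 RPM


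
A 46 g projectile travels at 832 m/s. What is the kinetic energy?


E = 0.5*m*v^2 = 0.5*0.046*832^2 = 15921 J

15921 J


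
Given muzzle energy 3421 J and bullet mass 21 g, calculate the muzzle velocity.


v = sqrt(2*E/m) = sqrt(2*3421/0.021) = 570.8 m/s

570.8 m/s


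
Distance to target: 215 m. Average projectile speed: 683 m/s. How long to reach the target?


t = d/v = 215/683 = 0.3148 s

0.3148 s


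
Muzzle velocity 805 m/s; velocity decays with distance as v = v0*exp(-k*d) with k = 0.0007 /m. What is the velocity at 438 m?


v = v0*exp(-k*d) = 805*exp(-0.0007*438) = 592.4 m/s

592.4 m/s


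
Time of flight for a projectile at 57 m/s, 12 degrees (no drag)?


T = 2*v0*sin(theta)/g = 2*57*sin(12°)/9.81 = 2.416 s

2.416 s


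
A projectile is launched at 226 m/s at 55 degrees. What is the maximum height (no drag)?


H = (v0*sin(theta))^2 / (2g) = (226*sin(55°))^2 / (2*9.81) = 1747 m

1747 m


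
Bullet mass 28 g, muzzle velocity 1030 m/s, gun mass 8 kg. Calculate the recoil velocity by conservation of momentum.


v_recoil = m_p * v_p / m_gun = 0.028 * 1030 / 8 = 3.605 m/s

3.605 m/s


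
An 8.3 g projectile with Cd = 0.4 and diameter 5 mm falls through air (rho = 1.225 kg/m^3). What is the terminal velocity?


A = pi*(d/2)^2 = pi*(5/2000)^2 = 1.96350e-05 m^2
vt = sqrt(2mg/(Cd*rho*A)) = sqrt(2*0.0083*9.81/(0.4 * 1.225 * 1.96350e-05)) = 130.1 m/s

130.1 m/s


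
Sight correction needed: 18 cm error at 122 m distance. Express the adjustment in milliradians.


1 mrad subtends 1 cm per 10 m of range, so adj = error_cm / (dist_m / 10) = 18 / (122/10) = 1.475 mrad

1.475 mrad


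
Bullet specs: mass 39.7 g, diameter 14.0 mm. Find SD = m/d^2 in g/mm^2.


SD = m/d^2 = 39.7/14.0^2 = 0.2026 g/mm^2

0.2026 g/mm^2


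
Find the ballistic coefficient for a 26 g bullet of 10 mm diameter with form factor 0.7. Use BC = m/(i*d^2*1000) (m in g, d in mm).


BC = m/(i*d^2*1000) = 26/(0.7 * 10^2 * 1000) = 0.0003714

0.0003714


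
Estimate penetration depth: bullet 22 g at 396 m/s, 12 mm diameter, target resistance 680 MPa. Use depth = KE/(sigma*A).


A = pi*(d/2)^2 = pi*(12/2)^2 = 113.097 mm^2
E = 0.5*m*v^2 = 0.5*0.022*396^2 = 1724.98 J
depth = E/(sigma*A) = 1724.98 J / (680 MPa * 113.097 mm^2) = 1724.98/(680 * 113.097) m = 0.0224296 m ≈ 22.43 mm

22.43 mm


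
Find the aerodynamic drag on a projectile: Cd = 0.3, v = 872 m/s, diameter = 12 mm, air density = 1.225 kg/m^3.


A = pi*(d/2)^2 = pi*(12/2000)^2 = 1.13097e-04 m^2
Fd = 0.5*Cd*rho*A*v^2 = 0.5*0.3*1.225*1.13097e-04*872^2 = 15.8 N

15.8 N


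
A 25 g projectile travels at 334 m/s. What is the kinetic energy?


E = 0.5*m*v^2 = 0.5*0.025*334^2 = 1394 J

1394 J


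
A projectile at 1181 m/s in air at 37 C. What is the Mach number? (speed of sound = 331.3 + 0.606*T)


a = 331.3 + 0.606*(37) = 353.722 m/s
M = v/a = 1181/353.722 = 3.339

3.339


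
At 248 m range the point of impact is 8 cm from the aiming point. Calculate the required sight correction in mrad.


1 mrad subtends 1 cm per 10 m of range, so adj = error_cm / (dist_m / 10) = 8 / (248/10) = 0.3226 mrad

0.3226 mrad


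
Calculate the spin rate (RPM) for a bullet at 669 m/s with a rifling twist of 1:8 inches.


twist_m = 8*0.0254 = 0.2032 m
spin = v/twist = 669/0.2032 = 3292.323 rev/s
RPM = spin*60 = 3292.323*60 ≈ 197539 RPM

197539 RPM


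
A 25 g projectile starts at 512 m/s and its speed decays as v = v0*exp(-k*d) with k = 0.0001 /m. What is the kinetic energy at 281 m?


v = v0*exp(-k*d) = 512*exp(-0.0001*281) = 497.813 m/s
E = 0.5*m*v^2 = 0.5*0.025*497.813^2 = 3098 J

3098 J


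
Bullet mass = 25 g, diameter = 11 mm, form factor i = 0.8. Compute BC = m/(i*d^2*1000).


BC = m/(i*d^2*1000) = 25/(0.8 * 11^2 * 1000) = 0.0002583

0.0002583


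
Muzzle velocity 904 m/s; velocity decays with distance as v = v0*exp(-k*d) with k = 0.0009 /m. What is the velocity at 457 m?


v = v0*exp(-k*d) = 904*exp(-0.0009*457) = 599.2 m/s

599.2 m/s


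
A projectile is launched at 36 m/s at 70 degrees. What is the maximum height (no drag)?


H = (v0*sin(theta))^2 / (2g) = (36*sin(70°))^2 / (2*9.81) = 58.33 m

58.33 m


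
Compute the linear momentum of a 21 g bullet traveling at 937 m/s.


p = m*v = 0.021*937 = 19.68 kg·m/s

19.68 kg·m/s


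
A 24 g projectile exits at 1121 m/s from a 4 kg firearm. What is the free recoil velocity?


v_recoil = m_p * v_p / m_gun = 0.024 * 1121 / 4 = 6.726 m/s

6.726 m/s


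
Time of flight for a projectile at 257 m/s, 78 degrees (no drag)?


T = 2*v0*sin(theta)/g = 2*257*sin(78°)/9.81 = 51.25 s

51.25 s


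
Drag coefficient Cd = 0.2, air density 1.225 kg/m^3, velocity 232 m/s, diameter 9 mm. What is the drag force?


A = pi*(d/2)^2 = pi*(9/2000)^2 = 6.36173e-05 m^2
Fd = 0.5*Cd*rho*A*v^2 = 0.5*0.2*1.225*6.36173e-05*232^2 = 0.4195 N

0.4195 N


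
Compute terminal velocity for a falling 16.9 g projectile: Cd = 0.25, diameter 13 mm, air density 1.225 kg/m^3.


A = pi*(d/2)^2 = pi*(13/2000)^2 = 1.32732e-04 m^2
vt = sqrt(2mg/(Cd*rho*A)) = sqrt(2*0.0169*9.81/(0.25 * 1.225 * 1.32732e-04)) = 90.32 m/s

90.32 m/s


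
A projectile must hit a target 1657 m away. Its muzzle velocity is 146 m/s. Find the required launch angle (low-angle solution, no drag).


sin(2*theta) = R*g/v0^2 = 1657*9.81/146^2 = 0.762581, theta = arcsin(0.762581)/2 = 24.85°

24.85 degrees


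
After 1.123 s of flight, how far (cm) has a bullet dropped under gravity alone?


drop = 0.5*g*t^2 = 0.5*9.81*1.123^2 = 6.18584 m ≈ 618.6 cm

618.6 cm


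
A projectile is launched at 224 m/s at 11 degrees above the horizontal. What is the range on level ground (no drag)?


R = v0^2 * sin(2*theta) / g = 224^2 * sin(2*11°) / 9.81 = 1916 m

1916 m


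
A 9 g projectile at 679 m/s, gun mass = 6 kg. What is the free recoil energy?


v_r = m_p*v_p/m_gun = 0.009*679/6 = 1.0185 m/s, E_r = 0.5*m_gun*v_r^2 = 0.5*6*1.0185^2 = 3.112 J

3.112 J


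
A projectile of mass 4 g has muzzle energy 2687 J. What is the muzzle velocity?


v = sqrt(2*E/m) = sqrt(2*2687/0.004) = 1159 m/s

1159 m/s


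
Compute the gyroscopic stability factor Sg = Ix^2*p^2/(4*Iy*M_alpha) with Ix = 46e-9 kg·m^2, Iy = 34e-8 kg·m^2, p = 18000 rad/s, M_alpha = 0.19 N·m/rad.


Sg = Ix^2 * p^2 / (4 * Iy * M_alpha) = (46e-9)^2 * 18000^2 / (4 * 34e-8 * 0.19) = 2.653

2.653


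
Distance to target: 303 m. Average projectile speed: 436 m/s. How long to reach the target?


t = d/v = 303/436 = 0.695 s

0.695 s


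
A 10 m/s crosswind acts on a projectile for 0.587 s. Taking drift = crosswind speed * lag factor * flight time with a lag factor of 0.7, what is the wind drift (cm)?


drift = v_wind * lag * t = 10 * 0.7 * 0.587 = 4.109 m ≈ 410.9 cm

410.9 cm


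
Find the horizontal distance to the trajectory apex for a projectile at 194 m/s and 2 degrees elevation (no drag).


R = v0^2*sin(2*theta)/g = 194^2*sin(2*2°)/9.81 = 267.62 m
apex_dist = R/2 = 267.62/2 = 133.8 m

133.8 m


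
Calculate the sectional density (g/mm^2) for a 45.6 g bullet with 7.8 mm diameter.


SD = m/d^2 = 45.6/7.8^2 = 0.7495 g/mm^2

0.7495 g/mm^2


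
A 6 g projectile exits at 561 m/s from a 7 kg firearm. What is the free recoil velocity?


v_recoil = m_p * v_p / m_gun = 0.006 * 561 / 7 = 0.4809 m/s

0.4809 m/s


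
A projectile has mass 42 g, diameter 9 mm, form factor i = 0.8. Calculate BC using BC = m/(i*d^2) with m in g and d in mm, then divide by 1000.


BC = m/(i*d^2*1000) = 42/(0.8 * 9^2 * 1000) = 0.0006481

0.0006481


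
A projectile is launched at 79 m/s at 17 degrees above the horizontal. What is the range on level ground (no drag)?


R = v0^2 * sin(2*theta) / g = 79^2 * sin(2*17°) / 9.81 = 355.8 m

355.8 m


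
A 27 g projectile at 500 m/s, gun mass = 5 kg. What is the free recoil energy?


v_r = m_p*v_p/m_gun = 0.027*500/5 = 2.7 m/s, E_r = 0.5*m_gun*v_r^2 = 0.5*5*2.7^2 = 18.23 J

18.23 J


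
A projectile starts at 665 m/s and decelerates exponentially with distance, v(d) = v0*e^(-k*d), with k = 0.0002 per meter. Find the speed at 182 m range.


v = v0*exp(-k*d) = 665*exp(-0.0002*182) = 641.2 m/s

641.2 m/s


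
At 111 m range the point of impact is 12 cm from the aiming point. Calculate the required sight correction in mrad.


1 mrad subtends 1 cm per 10 m of range, so adj = error_cm / (dist_m / 10) = 12 / (111/10) = 1.081 mrad

1.081 mrad


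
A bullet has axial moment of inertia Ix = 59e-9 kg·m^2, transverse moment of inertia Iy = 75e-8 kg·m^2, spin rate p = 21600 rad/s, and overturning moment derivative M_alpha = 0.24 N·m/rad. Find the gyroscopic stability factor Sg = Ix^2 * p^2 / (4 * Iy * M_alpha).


Sg = Ix^2 * p^2 / (4 * Iy * M_alpha) = (59e-9)^2 * 21600^2 / (4 * 75e-8 * 0.24) = 2.256

2.256


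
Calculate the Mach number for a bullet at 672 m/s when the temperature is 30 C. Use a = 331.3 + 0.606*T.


a = 331.3 + 0.606*(30) = 349.48 m/s
M = v/a = 672/349.48 = 1.923

1.923


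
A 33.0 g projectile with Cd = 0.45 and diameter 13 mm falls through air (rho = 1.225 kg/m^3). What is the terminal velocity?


A = pi*(d/2)^2 = pi*(13/2000)^2 = 1.32732e-04 m^2
vt = sqrt(2mg/(Cd*rho*A)) = sqrt(2*0.033*9.81/(0.45 * 1.225 * 1.32732e-04)) = 94.07 m/s

94.07 m/s


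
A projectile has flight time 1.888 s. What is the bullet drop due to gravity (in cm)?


drop = 0.5*g*t^2 = 0.5*9.81*1.888^2 = 17.4841 m ≈ 1748 cm

1748 cm


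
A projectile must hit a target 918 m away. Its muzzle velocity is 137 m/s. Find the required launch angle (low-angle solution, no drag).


sin(2*theta) = R*g/v0^2 = 918*9.81/137^2 = 0.479811, theta = arcsin(0.479811)/2 = 14.34°

14.34 degrees


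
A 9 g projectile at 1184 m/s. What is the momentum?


p = m*v = 0.009*1184 = 10.66 kg·m/s

10.66 kg·m/s


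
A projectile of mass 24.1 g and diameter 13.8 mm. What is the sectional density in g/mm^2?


SD = m/d^2 = 24.1/13.8^2 = 0.1265 g/mm^2

0.1265 g/mm^2


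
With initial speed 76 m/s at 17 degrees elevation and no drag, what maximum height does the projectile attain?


H = (v0*sin(theta))^2 / (2g) = (76*sin(17°))^2 / (2*9.81) = 25.17 m

25.17 m


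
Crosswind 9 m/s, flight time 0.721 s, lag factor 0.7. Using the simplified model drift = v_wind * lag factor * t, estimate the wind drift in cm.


drift = v_wind * lag * t = 9 * 0.7 * 0.721 = 4.5423 m ≈ 454.2 cm

454.2 cm


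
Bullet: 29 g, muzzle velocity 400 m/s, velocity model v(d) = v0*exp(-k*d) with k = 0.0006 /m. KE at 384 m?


v = v0*exp(-k*d) = 400*exp(-0.0006*384) = 317.686 m/s
E = 0.5*m*v^2 = 0.5*0.029*317.686^2 = 1463 J

1463 J


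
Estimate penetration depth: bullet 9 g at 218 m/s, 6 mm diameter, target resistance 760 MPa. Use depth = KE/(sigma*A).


A = pi*(d/2)^2 = pi*(6/2)^2 = 28.2743 mm^2
E = 0.5*m*v^2 = 0.5*0.009*218^2 = 213.858 J
depth = E/(sigma*A) = 213.858 J / (760 MPa * 28.2743 mm^2) = 213.858/(760 * 28.2743) m = 0.00995221 m ≈ 9.952 mm

9.952 mm


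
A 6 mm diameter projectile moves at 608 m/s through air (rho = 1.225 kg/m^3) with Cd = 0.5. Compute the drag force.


A = pi*(d/2)^2 = pi*(6/2000)^2 = 2.82743e-05 m^2
Fd = 0.5*Cd*rho*A*v^2 = 0.5*0.5*1.225*2.82743e-05*608^2 = 3.201 N

3.201 N


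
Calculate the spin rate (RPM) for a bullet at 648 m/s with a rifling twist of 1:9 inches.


twist_m = 9*0.0254 = 0.2286 m
spin = v/twist = 648/0.2286 = 2834.646 rev/s
RPM = spin*60 = 2834.646*60 ≈ 170079 RPM

170079 RPM


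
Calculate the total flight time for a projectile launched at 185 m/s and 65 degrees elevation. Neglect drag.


T = 2*v0*sin(theta)/g = 2*185*sin(65°)/9.81 = 34.18 s

34.18 s


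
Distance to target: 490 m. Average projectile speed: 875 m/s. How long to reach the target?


t = d/v = 490/875 = 0.56 s

0.56 s


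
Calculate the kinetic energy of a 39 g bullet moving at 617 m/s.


E = 0.5*m*v^2 = 0.5*0.039*617^2 = 7423 J

7423 J


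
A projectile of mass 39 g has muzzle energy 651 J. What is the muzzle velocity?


v = sqrt(2*E/m) = sqrt(2*651/0.039) = 182.7 m/s

182.7 m/s


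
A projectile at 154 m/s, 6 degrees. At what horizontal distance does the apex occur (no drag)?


R = v0^2*sin(2*theta)/g = 154^2*sin(2*6°)/9.81 = 502.633 m
apex_dist = R/2 = 502.633/2 = 251.3 m

251.3 m


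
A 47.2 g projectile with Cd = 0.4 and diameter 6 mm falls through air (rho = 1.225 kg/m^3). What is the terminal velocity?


A = pi*(d/2)^2 = pi*(6/2000)^2 = 2.82743e-05 m^2
vt = sqrt(2mg/(Cd*rho*A)) = sqrt(2*0.0472*9.81/(0.4 * 1.225 * 2.82743e-05)) = 258.5 m/s

258.5 m/s


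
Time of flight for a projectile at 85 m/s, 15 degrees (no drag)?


T = 2*v0*sin(theta)/g = 2*85*sin(15°)/9.81 = 4.485 s

4.485 s


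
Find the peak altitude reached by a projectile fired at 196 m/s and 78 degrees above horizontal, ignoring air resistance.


H = (v0*sin(theta))^2 / (2g) = (196*sin(78°))^2 / (2*9.81) = 1873 m

1873 m


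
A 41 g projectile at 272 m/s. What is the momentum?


p = m*v = 0.041*272 = 11.15 kg·m/s

11.15 kg·m/s


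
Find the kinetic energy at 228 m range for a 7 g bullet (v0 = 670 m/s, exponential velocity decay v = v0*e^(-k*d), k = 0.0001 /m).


v = v0*exp(-k*d) = 670*exp(-0.0001*228) = 654.897 m/s
E = 0.5*m*v^2 = 0.5*0.007*654.897^2 = 1501 J

1501 J


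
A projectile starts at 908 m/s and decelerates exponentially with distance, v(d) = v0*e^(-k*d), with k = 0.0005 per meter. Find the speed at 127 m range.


v = v0*exp(-k*d) = 908*exp(-0.0005*127) = 852.1 m/s

852.1 m/s


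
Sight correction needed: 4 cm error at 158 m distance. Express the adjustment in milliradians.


1 mrad subtends 1 cm per 10 m of range, so adj = error_cm / (dist_m / 10) = 4 / (158/10) = 0.2532 mrad

0.2532 mrad


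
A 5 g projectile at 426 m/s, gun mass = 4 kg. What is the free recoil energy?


v_r = m_p*v_p/m_gun = 0.005*426/4 = 0.5325 m/s, E_r = 0.5*m_gun*v_r^2 = 0.5*4*0.5325^2 = 0.5671 J

0.5671 J


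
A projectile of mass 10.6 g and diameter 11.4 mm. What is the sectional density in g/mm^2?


SD = m/d^2 = 10.6/11.4^2 = 0.08156 g/mm^2

0.08156 g/mm^2


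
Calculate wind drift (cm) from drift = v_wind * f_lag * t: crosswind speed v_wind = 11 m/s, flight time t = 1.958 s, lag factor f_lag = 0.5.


drift = v_wind * lag * t = 11 * 0.5 * 1.958 = 10.769 m ≈ 1077 cm

1077 cm


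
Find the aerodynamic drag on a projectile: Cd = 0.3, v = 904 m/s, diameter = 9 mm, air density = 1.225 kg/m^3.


A = pi*(d/2)^2 = pi*(9/2000)^2 = 6.36173e-05 m^2
Fd = 0.5*Cd*rho*A*v^2 = 0.5*0.3*1.225*6.36173e-05*904^2 = 9.553 N

9.553 N


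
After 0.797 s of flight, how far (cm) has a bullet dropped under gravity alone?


drop = 0.5*g*t^2 = 0.5*9.81*0.797^2 = 3.1157 m ≈ 311.6 cm

311.6 cm


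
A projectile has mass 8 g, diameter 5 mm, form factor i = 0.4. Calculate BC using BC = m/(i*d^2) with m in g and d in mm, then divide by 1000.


BC = m/(i*d^2*1000) = 8/(0.4 * 5^2 * 1000) = 0.0008

0.0008


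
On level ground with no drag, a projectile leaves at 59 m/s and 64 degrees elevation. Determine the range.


R = v0^2 * sin(2*theta) / g = 59^2 * sin(2*64°) / 9.81 = 279.6 m

279.6 m


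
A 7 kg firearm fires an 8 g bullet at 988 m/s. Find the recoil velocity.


v_recoil = m_p * v_p / m_gun = 0.008 * 988 / 7 = 1.129 m/s

1.129 m/s


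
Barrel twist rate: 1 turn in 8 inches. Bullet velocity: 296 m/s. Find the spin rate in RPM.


twist_m = 8*0.0254 = 0.2032 m
spin = v/twist = 296/0.2032 = 1456.693 rev/s
RPM = spin*60 = 1456.693*60 ≈ 87402 RPM

87402 RPM


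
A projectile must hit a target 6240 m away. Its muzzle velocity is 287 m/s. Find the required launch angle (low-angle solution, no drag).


sin(2*theta) = R*g/v0^2 = 6240*9.81/287^2 = 0.743173, theta = arcsin(0.743173)/2 = 24°

24 degrees


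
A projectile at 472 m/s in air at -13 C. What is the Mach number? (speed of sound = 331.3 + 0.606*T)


a = 331.3 + 0.606*(-13) = 323.422 m/s
M = v/a = 472/323.422 = 1.459

1.459


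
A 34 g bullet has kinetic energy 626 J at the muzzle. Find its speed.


v = sqrt(2*E/m) = sqrt(2*626/0.034) = 191.9 m/s

191.9 m/s


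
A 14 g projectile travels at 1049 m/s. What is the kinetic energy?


E = 0.5*m*v^2 = 0.5*0.014*1049^2 = 7703 J

7703 J


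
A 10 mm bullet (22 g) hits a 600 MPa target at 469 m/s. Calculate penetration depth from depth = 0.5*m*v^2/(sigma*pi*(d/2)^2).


A = pi*(d/2)^2 = pi*(10/2)^2 = 78.5398 mm^2
E = 0.5*m*v^2 = 0.5*0.022*469^2 = 2419.57 J
depth = E/(sigma*A) = 2419.57 J / (600 MPa * 78.5398 mm^2) = 2419.57/(600 * 78.5398) m = 0.0513449 m ≈ 51.34 mm

51.34 mm


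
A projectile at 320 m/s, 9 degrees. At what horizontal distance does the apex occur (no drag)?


R = v0^2*sin(2*theta)/g = 320^2*sin(2*9°)/9.81 = 3225.62 m
apex_dist = R/2 = 3225.62/2 = 1613 m

1613 m


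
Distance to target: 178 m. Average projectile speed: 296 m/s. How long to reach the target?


t = d/v = 178/296 = 0.6014 s

0.6014 s


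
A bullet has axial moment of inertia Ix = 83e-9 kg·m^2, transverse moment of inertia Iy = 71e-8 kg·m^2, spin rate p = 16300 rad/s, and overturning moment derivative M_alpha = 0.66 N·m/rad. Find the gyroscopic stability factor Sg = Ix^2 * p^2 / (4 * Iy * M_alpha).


Sg = Ix^2 * p^2 / (4 * Iy * M_alpha) = (83e-9)^2 * 16300^2 / (4 * 71e-8 * 0.66) = 0.9765

0.9765


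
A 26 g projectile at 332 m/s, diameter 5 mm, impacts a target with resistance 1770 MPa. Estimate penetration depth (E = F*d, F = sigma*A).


A = pi*(d/2)^2 = pi*(5/2)^2 = 19.635 mm^2
E = 0.5*m*v^2 = 0.5*0.026*332^2 = 1432.91 J
depth = E/(sigma*A) = 1432.91 J / (1770 MPa * 19.635 mm^2) = 1432.91/(1770 * 19.635) m = 0.0412303 m ≈ 41.23 mm

41.23 mm


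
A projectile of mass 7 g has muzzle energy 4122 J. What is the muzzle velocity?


v = sqrt(2*E/m) = sqrt(2*4122/0.007) = 1085 m/s

1085 m/s


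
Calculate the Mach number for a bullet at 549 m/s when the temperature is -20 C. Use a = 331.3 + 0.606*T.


a = 331.3 + 0.606*(-20) = 319.18 m/s
M = v/a = 549/319.18 = 1.72

1.72


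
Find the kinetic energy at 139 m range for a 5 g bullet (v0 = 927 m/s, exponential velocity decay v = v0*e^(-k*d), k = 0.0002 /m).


v = v0*exp(-k*d) = 927*exp(-0.0002*139) = 901.584 m/s
E = 0.5*m*v^2 = 0.5*0.005*901.584^2 = 2032 J

2032 J


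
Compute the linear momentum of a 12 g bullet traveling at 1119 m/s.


p = m*v = 0.012*1119 = 13.43 kg·m/s

13.43 kg·m/s


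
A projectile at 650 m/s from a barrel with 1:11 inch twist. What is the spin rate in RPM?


twist_m = 11*0.0254 = 0.2794 m
spin = v/twist = 650/0.2794 = 2326.414 rev/s
RPM = spin*60 = 2326.414*60 ≈ 139585 RPM

139585 RPM


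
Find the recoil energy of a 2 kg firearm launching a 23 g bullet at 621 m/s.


v_r = m_p*v_p/m_gun = 0.023*621/2 = 7.1415 m/s, E_r = 0.5*m_gun*v_r^2 = 0.5*2*7.1415^2 = 51 J

51 J


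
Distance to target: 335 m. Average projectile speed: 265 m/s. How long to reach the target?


t = d/v = 335/265 = 1.264 s

1.264 s


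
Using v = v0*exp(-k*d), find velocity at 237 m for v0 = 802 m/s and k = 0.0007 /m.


v = v0*exp(-k*d) = 802*exp(-0.0007*237) = 679.4 m/s

679.4 m/s


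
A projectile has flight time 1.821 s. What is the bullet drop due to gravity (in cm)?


drop = 0.5*g*t^2 = 0.5*9.81*1.821^2 = 16.2652 m ≈ 1627 cm

1627 cm


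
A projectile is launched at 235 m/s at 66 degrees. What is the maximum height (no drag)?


H = (v0*sin(theta))^2 / (2g) = (235*sin(66°))^2 / (2*9.81) = 2349 m

2349 m


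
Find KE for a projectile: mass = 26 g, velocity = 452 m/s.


E = 0.5*m*v^2 = 0.5*0.026*452^2 = 2656 J

2656 J


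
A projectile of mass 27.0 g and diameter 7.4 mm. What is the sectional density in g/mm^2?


SD = m/d^2 = 27.0/7.4^2 = 0.4931 g/mm^2

0.4931 g/mm^2


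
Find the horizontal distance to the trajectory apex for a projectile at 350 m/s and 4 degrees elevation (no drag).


R = v0^2*sin(2*theta)/g = 350^2*sin(2*4°)/9.81 = 1737.89 m
apex_dist = R/2 = 1737.89/2 = 868.9 m

868.9 m


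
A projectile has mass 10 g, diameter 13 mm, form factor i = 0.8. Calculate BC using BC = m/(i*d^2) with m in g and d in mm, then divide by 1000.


BC = m/(i*d^2*1000) = 10/(0.8 * 13^2 * 1000) = 7.396e-05

7.396e-05


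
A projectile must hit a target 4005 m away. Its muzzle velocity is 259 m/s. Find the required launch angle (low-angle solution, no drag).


sin(2*theta) = R*g/v0^2 = 4005*9.81/259^2 = 0.585696, theta = arcsin(0.585696)/2 = 17.93°

17.93 degrees


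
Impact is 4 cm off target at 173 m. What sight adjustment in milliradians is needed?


1 mrad subtends 1 cm per 10 m of range, so adj = error_cm / (dist_m / 10) = 4 / (173/10) = 0.2312 mrad

0.2312 mrad


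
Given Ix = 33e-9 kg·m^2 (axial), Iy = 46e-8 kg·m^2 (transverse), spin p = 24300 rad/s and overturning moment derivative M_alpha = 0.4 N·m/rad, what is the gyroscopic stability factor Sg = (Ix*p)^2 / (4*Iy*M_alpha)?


Sg = Ix^2 * p^2 / (4 * Iy * M_alpha) = (33e-9)^2 * 24300^2 / (4 * 46e-8 * 0.4) = 0.8737

0.8737


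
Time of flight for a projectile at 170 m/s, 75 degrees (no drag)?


T = 2*v0*sin(theta)/g = 2*170*sin(75°)/9.81 = 33.48 s

33.48 s


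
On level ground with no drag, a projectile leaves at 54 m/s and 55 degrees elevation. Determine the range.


R = v0^2 * sin(2*theta) / g = 54^2 * sin(2*55°) / 9.81 = 279.3 m

279.3 m


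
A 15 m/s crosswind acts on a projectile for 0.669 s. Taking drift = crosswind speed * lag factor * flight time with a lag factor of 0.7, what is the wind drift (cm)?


drift = v_wind * lag * t = 15 * 0.7 * 0.669 = 7.0245 m ≈ 702.5 cm

702.5 cm
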